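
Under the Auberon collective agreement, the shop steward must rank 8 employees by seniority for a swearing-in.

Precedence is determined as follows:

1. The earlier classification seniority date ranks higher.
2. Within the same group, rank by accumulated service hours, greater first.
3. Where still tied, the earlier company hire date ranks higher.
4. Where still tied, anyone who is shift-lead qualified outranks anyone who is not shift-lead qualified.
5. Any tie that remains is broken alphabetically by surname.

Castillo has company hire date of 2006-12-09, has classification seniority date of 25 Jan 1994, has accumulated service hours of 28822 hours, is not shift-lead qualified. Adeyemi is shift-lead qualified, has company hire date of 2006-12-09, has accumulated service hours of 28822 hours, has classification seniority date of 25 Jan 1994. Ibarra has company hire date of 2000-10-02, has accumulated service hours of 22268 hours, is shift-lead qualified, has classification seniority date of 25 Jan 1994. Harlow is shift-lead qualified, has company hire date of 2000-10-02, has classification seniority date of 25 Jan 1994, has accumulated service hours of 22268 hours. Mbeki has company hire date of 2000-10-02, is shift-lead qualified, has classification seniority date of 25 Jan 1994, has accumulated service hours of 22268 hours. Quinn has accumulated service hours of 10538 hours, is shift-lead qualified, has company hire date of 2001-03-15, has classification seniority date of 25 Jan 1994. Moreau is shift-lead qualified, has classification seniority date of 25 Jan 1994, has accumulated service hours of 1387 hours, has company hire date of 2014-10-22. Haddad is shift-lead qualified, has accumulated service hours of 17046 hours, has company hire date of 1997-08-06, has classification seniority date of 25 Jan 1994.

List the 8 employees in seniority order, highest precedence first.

By classification seniority date (earlier first): Adeyemi, Castillo, Harlow, Ibarra, Mbeki, Haddad, Quinn and Moreau (each 25 Jan 1994).
Among Adeyemi, Castillo, Harlow, Ibarra, Mbeki, Haddad, Quinn and Moreau, by accumulated service hours (higher first): Adeyemi and Castillo (28822 hours) before Harlow, Ibarra and Mbeki (22268 hours) before Haddad (17046 hours) before Quinn (10538 hours) before Moreau (1387 hours).
Adeyemi and Castillo both have company hire date 2006-12-09, so the next rule applies.
Among Adeyemi and Castillo, shift-lead qualified before not shift-lead qualified: Adeyemi (shift-lead qualified) before Castillo (not shift-lead qualified).
Harlow, Ibarra and Mbeki all have company hire date 2000-10-02, so the next rule applies.
Harlow, Ibarra and Mbeki are each shift-lead qualified, so the next rule applies.
Among Harlow, Ibarra and Mbeki, alphabetically by surname: Harlow before Ibarra before Mbeki.
Full order: Adeyemi, Castillo, Harlow, Ibarra, Mbeki, Haddad, Quinn, Moreau.

Adeyemi, Castillo, Harlow, Ibarra, Mbeki, Haddad, Quinn, Moreau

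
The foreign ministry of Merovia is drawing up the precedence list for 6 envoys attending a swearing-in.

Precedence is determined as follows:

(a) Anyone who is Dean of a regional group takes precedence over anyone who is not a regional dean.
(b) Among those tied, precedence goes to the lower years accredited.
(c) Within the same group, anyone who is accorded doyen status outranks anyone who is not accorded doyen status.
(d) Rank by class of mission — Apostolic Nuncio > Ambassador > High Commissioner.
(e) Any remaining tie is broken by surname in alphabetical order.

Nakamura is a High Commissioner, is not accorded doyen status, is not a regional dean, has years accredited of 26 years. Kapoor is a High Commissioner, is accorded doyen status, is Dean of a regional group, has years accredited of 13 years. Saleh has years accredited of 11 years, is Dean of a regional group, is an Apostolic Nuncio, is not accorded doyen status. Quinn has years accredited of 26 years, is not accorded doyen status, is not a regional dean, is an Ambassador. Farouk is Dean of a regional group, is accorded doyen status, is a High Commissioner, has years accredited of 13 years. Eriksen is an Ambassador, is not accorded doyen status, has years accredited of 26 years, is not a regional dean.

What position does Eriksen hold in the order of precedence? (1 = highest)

4

By the first rule: Saleh, Farouk and Kapoor (each Dean of a regional group); then Eriksen, Quinn and Nakamura (each not a regional dean).
Among Saleh, Farouk and Kapoor, by years accredited (lower first): Saleh (11 years) before Farouk and Kapoor (13 years).
Farouk and Kapoor are each accorded doyen status, so the next rule applies.
Farouk and Kapoor are each High Commissioner, so the next rule applies.
Among Farouk and Kapoor, alphabetically by surname: Farouk before Kapoor.
Eriksen, Quinn and Nakamura all have years accredited 26 years, so the next rule applies.
Eriksen, Quinn and Nakamura are each not accorded doyen status, so the next rule applies.
Among Eriksen, Quinn and Nakamura, by class of mission: Eriksen and Quinn (Ambassador) before Nakamura (High Commissioner).
Among Eriksen and Quinn, alphabetically by surname: Eriksen before Quinn.
Order: Saleh, Farouk, Kapoor, Eriksen, Quinn, Nakamura. So position 4.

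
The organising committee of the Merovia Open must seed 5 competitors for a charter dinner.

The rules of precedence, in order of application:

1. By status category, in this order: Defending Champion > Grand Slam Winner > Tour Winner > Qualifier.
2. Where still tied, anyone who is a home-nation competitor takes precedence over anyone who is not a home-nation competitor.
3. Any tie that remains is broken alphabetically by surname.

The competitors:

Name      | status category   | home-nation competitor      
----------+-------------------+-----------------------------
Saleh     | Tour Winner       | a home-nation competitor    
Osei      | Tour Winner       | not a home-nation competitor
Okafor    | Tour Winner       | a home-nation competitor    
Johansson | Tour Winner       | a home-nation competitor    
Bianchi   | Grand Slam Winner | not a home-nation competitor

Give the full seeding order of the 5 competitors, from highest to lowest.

By status category: Bianchi (Grand Slam Winner); then Johansson, Okafor, Saleh and Osei (Tour Winner).
Among Johansson, Okafor, Saleh and Osei, a home-nation competitor before not a home-nation competitor: Johansson, Okafor and Saleh (a home-nation competitor) before Osei (not a home-nation competitor).
Among Johansson, Okafor and Saleh, alphabetically by surname: Johansson before Okafor before Saleh.
Full order: Bianchi, Johansson, Okafor, Saleh, Osei.

Bianchi, Johansson, Okafor, Saleh, Osei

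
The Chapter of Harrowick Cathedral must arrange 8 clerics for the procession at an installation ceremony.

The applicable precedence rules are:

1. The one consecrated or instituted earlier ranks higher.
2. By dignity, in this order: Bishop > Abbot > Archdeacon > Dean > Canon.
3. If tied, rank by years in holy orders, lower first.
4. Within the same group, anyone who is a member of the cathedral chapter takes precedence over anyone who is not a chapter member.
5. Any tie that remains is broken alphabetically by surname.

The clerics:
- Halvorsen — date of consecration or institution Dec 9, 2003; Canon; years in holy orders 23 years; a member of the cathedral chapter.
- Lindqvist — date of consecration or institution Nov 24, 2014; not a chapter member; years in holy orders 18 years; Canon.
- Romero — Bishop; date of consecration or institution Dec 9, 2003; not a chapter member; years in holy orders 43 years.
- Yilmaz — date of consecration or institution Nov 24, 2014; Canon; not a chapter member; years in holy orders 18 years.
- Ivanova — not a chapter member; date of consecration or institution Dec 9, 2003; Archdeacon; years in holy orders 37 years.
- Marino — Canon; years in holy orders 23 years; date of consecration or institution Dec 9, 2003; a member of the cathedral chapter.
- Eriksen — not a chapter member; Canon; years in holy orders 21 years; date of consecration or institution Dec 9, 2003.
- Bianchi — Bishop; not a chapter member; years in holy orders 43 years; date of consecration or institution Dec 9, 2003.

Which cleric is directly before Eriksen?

Ivanova

By date of consecration or institution (earlier first): Bianchi, Romero, Ivanova, Eriksen, Halvorsen and Marino (each Dec 9, 2003); then Lindqvist and Yilmaz (both Nov 24, 2014).
Among Bianchi, Romero, Ivanova, Eriksen, Halvorsen and Marino, by dignity: Bianchi and Romero (Bishop) before Ivanova (Archdeacon) before Eriksen, Halvorsen and Marino (Canon).
Bianchi and Romero both have years in holy orders 43 years, so the next rule applies.
Bianchi and Romero are each not a chapter member, so the next rule applies.
Among Bianchi and Romero, alphabetically by surname: Bianchi before Romero.
Among Eriksen, Halvorsen and Marino, by years in holy orders (lower first): Eriksen (21 years) before Halvorsen and Marino (23 years).
Halvorsen and Marino are each a member of the cathedral chapter, so the next rule applies.
Among Halvorsen and Marino, alphabetically by surname: Halvorsen before Marino.
Lindqvist and Yilmaz are each Canon, so the next rule applies.
Lindqvist and Yilmaz both have years in holy orders 18 years, so the next rule applies.
Lindqvist and Yilmaz are each not a chapter member, so the next rule applies.
Among Lindqvist and Yilmaz, alphabetically by surname: Lindqvist before Yilmaz.
Order: Bianchi, Romero, Ivanova, Eriksen, Halvorsen, Marino, Lindqvist, Yilmaz.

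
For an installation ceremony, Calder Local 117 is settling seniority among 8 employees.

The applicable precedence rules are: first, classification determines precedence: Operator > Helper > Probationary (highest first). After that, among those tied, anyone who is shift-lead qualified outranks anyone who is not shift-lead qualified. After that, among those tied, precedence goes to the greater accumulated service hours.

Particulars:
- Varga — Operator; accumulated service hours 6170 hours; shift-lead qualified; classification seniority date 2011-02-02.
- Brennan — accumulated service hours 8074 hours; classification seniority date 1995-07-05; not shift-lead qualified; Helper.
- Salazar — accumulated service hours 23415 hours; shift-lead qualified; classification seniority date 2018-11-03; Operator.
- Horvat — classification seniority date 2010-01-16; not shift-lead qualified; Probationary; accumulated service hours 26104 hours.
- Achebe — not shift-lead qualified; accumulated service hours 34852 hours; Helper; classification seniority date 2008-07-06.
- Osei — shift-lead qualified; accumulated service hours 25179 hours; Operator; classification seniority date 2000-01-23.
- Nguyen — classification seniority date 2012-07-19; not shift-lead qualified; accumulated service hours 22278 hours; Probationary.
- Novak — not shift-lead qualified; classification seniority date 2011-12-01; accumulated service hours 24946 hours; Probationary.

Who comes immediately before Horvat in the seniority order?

By classification: Osei, Salazar and Varga (Operator); then Achebe and Brennan (Helper); then Horvat, Novak and Nguyen (Probationary).
Osei, Salazar and Varga are each shift-lead qualified, so the next rule applies.
Among Osei, Salazar and Varga, by accumulated service hours (higher first): Osei (25179 hours) before Salazar (23415 hours) before Varga (6170 hours).
Achebe and Brennan are each not shift-lead qualified, so the next rule applies.
Among Achebe and Brennan, by accumulated service hours (higher first): Achebe (34852 hours) before Brennan (8074 hours).
Horvat, Novak and Nguyen are each not shift-lead qualified, so the next rule applies.
Among Horvat, Novak and Nguyen, by accumulated service hours (higher first): Horvat (26104 hours) before Novak (24946 hours) before Nguyen (22278 hours).
Order: Osei, Salazar, Varga, Achebe, Brennan, Horvat, Novak, Nguyen.

Brennan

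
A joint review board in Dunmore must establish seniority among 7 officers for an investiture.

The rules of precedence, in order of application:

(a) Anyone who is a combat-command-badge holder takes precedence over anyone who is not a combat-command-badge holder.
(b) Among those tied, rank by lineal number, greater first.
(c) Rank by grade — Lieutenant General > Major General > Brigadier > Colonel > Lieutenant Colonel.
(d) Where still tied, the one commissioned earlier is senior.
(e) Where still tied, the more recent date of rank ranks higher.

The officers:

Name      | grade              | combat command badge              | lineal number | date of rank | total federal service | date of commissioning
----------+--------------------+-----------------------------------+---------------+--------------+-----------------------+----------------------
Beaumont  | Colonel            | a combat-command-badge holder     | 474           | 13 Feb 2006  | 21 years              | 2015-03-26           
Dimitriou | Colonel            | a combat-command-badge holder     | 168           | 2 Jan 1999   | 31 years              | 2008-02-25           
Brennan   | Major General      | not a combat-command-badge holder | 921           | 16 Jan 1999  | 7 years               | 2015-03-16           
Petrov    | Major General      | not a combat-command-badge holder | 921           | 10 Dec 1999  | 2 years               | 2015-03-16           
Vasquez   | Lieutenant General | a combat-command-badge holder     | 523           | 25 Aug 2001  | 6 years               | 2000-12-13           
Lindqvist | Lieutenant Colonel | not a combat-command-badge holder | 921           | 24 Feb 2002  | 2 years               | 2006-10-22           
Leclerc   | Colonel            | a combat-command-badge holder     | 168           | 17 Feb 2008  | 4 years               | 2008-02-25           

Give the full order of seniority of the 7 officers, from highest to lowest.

By the first rule: Vasquez, Beaumont, Leclerc and Dimitriou (each a combat-command-badge holder); then Petrov, Brennan and Lindqvist (each not a combat-command-badge holder).
Among Vasquez, Beaumont, Leclerc and Dimitriou, by lineal number (higher first): Vasquez (523) before Beaumont (474) before Leclerc and Dimitriou (168).
Leclerc and Dimitriou are each Colonel, so the next rule applies.
Leclerc and Dimitriou both have date of commissioning 2008-02-25, so the next rule applies.
Among Leclerc and Dimitriou, by date of rank (later first): Leclerc (17 Feb 2008) before Dimitriou (2 Jan 1999).
Petrov, Brennan and Lindqvist all have lineal number 921, so the next rule applies.
Among Petrov, Brennan and Lindqvist, by grade: Petrov and Brennan (Major General) before Lindqvist (Lieutenant Colonel).
Petrov and Brennan both have date of commissioning 2015-03-16, so the next rule applies.
Among Petrov and Brennan, by date of rank (later first): Petrov (10 Dec 1999) before Brennan (16 Jan 1999).
Full order: Vasquez, Beaumont, Leclerc, Dimitriou, Petrov, Brennan, Lindqvist.

Vasquez, Beaumont, Leclerc, Dimitriou, Petrov, Brennan, Lindqvist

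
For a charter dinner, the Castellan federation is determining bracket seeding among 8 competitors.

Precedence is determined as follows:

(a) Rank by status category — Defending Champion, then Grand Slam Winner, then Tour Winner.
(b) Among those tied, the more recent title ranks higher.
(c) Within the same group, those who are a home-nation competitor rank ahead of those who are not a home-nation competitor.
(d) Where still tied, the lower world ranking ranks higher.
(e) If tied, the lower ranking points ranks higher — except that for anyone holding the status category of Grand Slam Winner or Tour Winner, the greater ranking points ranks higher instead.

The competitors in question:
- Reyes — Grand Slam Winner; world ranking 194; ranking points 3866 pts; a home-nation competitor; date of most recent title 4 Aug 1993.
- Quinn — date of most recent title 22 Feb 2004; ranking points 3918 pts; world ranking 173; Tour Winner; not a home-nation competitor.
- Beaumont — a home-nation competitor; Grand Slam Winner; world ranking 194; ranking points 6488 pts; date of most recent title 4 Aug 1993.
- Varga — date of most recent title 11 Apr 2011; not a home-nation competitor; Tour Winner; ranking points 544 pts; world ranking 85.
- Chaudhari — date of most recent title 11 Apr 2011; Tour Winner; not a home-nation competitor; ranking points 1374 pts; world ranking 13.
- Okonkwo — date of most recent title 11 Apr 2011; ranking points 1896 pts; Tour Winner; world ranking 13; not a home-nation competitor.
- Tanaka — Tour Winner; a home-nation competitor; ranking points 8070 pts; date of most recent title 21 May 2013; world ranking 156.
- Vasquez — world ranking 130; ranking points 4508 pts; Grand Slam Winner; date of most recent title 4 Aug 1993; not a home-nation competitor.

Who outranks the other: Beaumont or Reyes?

Beaumont

By status category: Beaumont, Reyes and Vasquez (Grand Slam Winner); then Tanaka, Okonkwo, Chaudhari, Varga and Quinn (Tour Winner).
Beaumont, Reyes and Vasquez all have date of most recent title 4 Aug 1993, so the next rule applies.
Among Beaumont, Reyes and Vasquez, a home-nation competitor before not a home-nation competitor: Beaumont and Reyes (a home-nation competitor) before Vasquez (not a home-nation competitor).
Beaumont and Reyes both have world ranking 194, so the next rule applies.
Among Beaumont and Reyes, by ranking points (higher first) (reversed rule for this group): Beaumont (6488 pts) before Reyes (3866 pts).
Among Tanaka, Okonkwo, Chaudhari, Varga and Quinn, by date of most recent title (later first): Tanaka (21 May 2013) before Okonkwo, Chaudhari and Varga (11 Apr 2011) before Quinn (22 Feb 2004).
Okonkwo, Chaudhari and Varga are each not a home-nation competitor, so the next rule applies.
Among Okonkwo, Chaudhari and Varga, by world ranking (lower first): Okonkwo and Chaudhari (13) before Varga (85).
Among Okonkwo and Chaudhari, by ranking points (higher first) (reversed rule for this group): Okonkwo (1896 pts) before Chaudhari (1374 pts).
So Beaumont takes precedence.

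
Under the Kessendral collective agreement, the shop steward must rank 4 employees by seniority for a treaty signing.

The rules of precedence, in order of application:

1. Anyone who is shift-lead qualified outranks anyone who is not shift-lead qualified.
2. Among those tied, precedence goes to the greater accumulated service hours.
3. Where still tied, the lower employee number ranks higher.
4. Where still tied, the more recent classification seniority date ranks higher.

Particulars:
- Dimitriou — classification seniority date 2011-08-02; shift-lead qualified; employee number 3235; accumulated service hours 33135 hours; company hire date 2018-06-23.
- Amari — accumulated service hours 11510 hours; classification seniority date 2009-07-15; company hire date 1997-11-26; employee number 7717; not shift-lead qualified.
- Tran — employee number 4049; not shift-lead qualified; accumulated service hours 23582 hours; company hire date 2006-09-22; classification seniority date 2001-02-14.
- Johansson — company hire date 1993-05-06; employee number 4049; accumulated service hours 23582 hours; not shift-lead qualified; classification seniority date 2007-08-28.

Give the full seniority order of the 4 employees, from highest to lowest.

Dimitriou, Johansson, Tran, Amari

By the first rule: Dimitriou (shift-lead qualified); then Johansson, Tran and Amari (each not shift-lead qualified).
Among Johansson, Tran and Amari, by accumulated service hours (higher first): Johansson and Tran (23582 hours) before Amari (11510 hours).
Johansson and Tran both have employee number 4049, so the next rule applies.
Among Johansson and Tran, by classification seniority date (later first): Johansson (2007-08-28) before Tran (2001-02-14).
Full order: Dimitriou, Johansson, Tran, Amari.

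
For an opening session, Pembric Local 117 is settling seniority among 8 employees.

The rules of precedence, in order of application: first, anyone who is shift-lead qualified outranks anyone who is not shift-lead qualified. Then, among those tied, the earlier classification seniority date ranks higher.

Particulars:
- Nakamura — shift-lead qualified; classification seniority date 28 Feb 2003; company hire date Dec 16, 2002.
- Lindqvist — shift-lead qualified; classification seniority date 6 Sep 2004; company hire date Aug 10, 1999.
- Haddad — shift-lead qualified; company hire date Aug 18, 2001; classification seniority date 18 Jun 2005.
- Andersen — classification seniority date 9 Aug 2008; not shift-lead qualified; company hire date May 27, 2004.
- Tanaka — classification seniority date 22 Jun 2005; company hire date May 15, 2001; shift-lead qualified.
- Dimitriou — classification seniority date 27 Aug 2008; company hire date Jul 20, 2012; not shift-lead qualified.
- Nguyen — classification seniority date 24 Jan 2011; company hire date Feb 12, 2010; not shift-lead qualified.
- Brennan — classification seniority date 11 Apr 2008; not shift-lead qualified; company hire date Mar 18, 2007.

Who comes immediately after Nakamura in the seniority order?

By the first rule: Nakamura, Lindqvist, Haddad and Tanaka (each shift-lead qualified); then Brennan, Andersen, Dimitriou and Nguyen (each not shift-lead qualified).
Among Nakamura, Lindqvist, Haddad and Tanaka, by classification seniority date (earlier first): Nakamura (28 Feb 2003) before Lindqvist (6 Sep 2004) before Haddad (18 Jun 2005) before Tanaka (22 Jun 2005).
Among Brennan, Andersen, Dimitriou and Nguyen, by classification seniority date (earlier first): Brennan (11 Apr 2008) before Andersen (9 Aug 2008) before Dimitriou (27 Aug 2008) before Nguyen (24 Jan 2011).
Order: Nakamura, Lindqvist, Haddad, Tanaka, Brennan, Andersen, Dimitriou, Nguyen.

Lindqvist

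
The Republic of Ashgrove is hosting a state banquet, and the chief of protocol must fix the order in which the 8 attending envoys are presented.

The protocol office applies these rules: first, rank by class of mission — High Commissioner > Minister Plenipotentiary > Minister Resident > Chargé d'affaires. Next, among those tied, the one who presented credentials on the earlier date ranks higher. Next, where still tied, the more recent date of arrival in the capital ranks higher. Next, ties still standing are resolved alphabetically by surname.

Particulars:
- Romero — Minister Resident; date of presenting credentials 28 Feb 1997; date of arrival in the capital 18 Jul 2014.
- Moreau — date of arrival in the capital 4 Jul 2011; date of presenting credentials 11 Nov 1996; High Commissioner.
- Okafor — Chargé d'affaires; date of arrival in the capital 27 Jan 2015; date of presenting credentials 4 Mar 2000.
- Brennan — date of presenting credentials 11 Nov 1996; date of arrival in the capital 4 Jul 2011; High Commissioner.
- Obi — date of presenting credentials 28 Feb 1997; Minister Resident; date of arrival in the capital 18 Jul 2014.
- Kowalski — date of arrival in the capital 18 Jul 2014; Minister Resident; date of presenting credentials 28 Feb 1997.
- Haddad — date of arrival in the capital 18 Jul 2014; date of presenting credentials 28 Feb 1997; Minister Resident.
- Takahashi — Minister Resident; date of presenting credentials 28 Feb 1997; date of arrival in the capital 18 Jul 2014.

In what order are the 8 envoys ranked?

Brennan, Moreau, Haddad, Kowalski, Obi, Romero, Takahashi, Okafor

By class of mission: Brennan and Moreau (High Commissioner); then Haddad, Kowalski, Obi, Romero and Takahashi (Minister Resident); then Okafor (Chargé d'affaires).
Brennan and Moreau both have date of presenting credentials 11 Nov 1996, so the next rule applies.
Brennan and Moreau both have date of arrival in the capital 4 Jul 2011, so the next rule applies.
Among Brennan and Moreau, alphabetically by surname: Brennan before Moreau.
Haddad, Kowalski, Obi, Romero and Takahashi all have date of presenting credentials 28 Feb 1997, so the next rule applies.
Haddad, Kowalski, Obi, Romero and Takahashi all have date of arrival in the capital 18 Jul 2014, so the next rule applies.
Among Haddad, Kowalski, Obi, Romero and Takahashi, alphabetically by surname: Haddad before Kowalski before Obi before Romero before Takahashi.
Full order: Brennan, Moreau, Haddad, Kowalski, Obi, Romero, Takahashi, Okafor.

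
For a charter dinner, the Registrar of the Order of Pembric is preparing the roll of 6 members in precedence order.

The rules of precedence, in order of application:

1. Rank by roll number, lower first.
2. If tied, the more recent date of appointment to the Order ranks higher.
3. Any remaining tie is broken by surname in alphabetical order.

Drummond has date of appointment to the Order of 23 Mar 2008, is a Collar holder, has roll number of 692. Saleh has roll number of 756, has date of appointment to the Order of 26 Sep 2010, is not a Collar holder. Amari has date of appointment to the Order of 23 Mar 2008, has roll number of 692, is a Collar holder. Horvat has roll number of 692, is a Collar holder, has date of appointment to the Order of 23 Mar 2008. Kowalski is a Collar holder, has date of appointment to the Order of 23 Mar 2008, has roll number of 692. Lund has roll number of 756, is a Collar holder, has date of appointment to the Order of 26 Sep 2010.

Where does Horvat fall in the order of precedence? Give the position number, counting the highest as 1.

3

By roll number (lower first): Amari, Drummond, Horvat and Kowalski (each 692); then Lund and Saleh (both 756).
Amari, Drummond, Horvat and Kowalski all have date of appointment to the Order 23 Mar 2008, so the next rule applies.
Among Amari, Drummond, Horvat and Kowalski, alphabetically by surname: Amari before Drummond before Horvat before Kowalski.
Lund and Saleh both have date of appointment to the Order 26 Sep 2010, so the next rule applies.
Among Lund and Saleh, alphabetically by surname: Lund before Saleh.
Order: Amari, Drummond, Horvat, Kowalski, Lund, Saleh. So position 3.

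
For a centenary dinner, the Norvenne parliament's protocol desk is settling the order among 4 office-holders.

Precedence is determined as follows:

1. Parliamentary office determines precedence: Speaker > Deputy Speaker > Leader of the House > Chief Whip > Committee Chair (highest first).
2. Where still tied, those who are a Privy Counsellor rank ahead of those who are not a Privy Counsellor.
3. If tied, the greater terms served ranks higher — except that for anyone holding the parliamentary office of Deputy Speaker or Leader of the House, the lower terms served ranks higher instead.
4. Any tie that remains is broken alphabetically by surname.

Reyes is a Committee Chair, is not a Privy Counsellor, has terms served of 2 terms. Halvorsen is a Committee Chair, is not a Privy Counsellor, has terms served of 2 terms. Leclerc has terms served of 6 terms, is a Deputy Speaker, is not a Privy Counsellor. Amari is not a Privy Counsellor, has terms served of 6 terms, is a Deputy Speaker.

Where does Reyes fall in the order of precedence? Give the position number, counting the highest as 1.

By parliamentary office: Amari and Leclerc (Deputy Speaker); then Halvorsen and Reyes (Committee Chair).
Amari and Leclerc are each not a Privy Counsellor, so the next rule applies.
Amari and Leclerc both have terms served 6 terms, so the next rule applies.
Among Amari and Leclerc, alphabetically by surname: Amari before Leclerc.
Halvorsen and Reyes are each not a Privy Counsellor, so the next rule applies.
Halvorsen and Reyes both have terms served 2 terms, so the next rule applies.
Among Halvorsen and Reyes, alphabetically by surname: Halvorsen before Reyes.
Order: Amari, Leclerc, Halvorsen, Reyes. So position 4.

4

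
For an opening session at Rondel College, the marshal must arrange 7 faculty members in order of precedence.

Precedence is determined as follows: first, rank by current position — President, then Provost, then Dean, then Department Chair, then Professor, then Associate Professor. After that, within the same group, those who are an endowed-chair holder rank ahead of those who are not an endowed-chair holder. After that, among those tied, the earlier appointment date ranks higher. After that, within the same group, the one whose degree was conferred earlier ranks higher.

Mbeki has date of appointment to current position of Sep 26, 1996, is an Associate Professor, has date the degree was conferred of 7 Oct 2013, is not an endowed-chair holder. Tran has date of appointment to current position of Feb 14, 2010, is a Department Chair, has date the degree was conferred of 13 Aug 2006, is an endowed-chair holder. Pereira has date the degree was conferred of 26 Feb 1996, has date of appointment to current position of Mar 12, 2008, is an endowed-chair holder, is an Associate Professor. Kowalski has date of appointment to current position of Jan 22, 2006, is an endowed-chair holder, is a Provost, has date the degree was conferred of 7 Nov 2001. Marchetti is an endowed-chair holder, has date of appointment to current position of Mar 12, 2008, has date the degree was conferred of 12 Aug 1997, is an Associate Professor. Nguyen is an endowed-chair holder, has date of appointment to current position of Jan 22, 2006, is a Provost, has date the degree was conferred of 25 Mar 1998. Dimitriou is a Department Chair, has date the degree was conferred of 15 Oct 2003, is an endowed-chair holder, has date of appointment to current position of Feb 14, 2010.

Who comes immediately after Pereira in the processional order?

By current position: Nguyen and Kowalski (Provost); then Dimitriou and Tran (Department Chair); then Pereira, Marchetti and Mbeki (Associate Professor).
Nguyen and Kowalski are each an endowed-chair holder, so the next rule applies.
Nguyen and Kowalski both have date of appointment to current position Jan 22, 2006, so the next rule applies.
Among Nguyen and Kowalski, by date the degree was conferred (earlier first): Nguyen (25 Mar 1998) before Kowalski (7 Nov 2001).
Dimitriou and Tran are each an endowed-chair holder, so the next rule applies.
Dimitriou and Tran both have date of appointment to current position Feb 14, 2010, so the next rule applies.
Among Dimitriou and Tran, by date the degree was conferred (earlier first): Dimitriou (15 Oct 2003) before Tran (13 Aug 2006).
Among Pereira, Marchetti and Mbeki, an endowed-chair holder before not an endowed-chair holder: Pereira and Marchetti (an endowed-chair holder) before Mbeki (not an endowed-chair holder).
Pereira and Marchetti both have date of appointment to current position Mar 12, 2008, so the next rule applies.
Among Pereira and Marchetti, by date the degree was conferred (earlier first): Pereira (26 Feb 1996) before Marchetti (12 Aug 1997).
Order: Nguyen, Kowalski, Dimitriou, Tran, Pereira, Marchetti, Mbeki.

Marchetti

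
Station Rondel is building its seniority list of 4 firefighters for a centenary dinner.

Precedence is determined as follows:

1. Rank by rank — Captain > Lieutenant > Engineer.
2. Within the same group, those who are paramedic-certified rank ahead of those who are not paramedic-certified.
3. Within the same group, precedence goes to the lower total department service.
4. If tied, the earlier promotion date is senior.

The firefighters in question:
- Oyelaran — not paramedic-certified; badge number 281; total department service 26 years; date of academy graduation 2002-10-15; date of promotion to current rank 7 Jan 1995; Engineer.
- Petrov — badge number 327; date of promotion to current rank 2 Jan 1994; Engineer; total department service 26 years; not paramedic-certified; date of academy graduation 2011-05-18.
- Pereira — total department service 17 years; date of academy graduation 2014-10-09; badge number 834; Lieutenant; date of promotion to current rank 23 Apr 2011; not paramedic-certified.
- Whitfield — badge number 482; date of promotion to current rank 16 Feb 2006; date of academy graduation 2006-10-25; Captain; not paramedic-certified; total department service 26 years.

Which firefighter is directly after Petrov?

Oyelaran

By rank: Whitfield (Captain); then Pereira (Lieutenant); then Petrov and Oyelaran (Engineer).
Petrov and Oyelaran are each not paramedic-certified, so the next rule applies.
Petrov and Oyelaran both have total department service 26 years, so the next rule applies.
Among Petrov and Oyelaran, by date of promotion to current rank (earlier first): Petrov (2 Jan 1994) before Oyelaran (7 Jan 1995).
Order: Whitfield, Pereira, Petrov, Oyelaran.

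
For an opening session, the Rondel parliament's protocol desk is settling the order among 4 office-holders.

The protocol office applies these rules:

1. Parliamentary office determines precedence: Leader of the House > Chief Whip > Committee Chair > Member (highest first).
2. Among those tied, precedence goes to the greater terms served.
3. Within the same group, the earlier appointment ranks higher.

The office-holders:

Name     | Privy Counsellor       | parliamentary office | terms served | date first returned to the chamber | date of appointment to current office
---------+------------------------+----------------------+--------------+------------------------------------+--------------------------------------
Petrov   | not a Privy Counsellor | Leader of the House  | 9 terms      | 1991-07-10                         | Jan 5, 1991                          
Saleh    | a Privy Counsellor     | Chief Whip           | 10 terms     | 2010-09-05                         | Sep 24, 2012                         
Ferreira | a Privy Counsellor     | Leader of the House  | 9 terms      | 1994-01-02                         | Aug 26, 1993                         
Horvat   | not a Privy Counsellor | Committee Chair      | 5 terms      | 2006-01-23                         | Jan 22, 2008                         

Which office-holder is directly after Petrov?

Ferreira

By parliamentary office: Petrov and Ferreira (Leader of the House); then Saleh (Chief Whip); then Horvat (Committee Chair).
Petrov and Ferreira both have terms served 9 terms, so the next rule applies.
Among Petrov and Ferreira, by date of appointment to current office (earlier first): Petrov (Jan 5, 1991) before Ferreira (Aug 26, 1993).
Order: Petrov, Ferreira, Saleh, Horvat.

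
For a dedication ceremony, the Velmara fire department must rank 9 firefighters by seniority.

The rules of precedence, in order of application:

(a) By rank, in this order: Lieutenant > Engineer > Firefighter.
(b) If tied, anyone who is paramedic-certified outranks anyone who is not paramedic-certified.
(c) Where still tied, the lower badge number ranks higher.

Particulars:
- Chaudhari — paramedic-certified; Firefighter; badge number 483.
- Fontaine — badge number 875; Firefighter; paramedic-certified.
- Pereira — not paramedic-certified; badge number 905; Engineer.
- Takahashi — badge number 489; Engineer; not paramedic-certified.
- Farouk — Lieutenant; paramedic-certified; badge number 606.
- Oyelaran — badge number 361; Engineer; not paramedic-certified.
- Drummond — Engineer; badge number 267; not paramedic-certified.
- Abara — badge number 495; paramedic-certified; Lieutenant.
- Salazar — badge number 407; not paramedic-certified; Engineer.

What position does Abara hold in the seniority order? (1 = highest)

1

By rank: Abara and Farouk (Lieutenant); then Drummond, Oyelaran, Salazar, Takahashi and Pereira (Engineer); then Chaudhari and Fontaine (Firefighter).
Abara and Farouk are each paramedic-certified, so the next rule applies.
Among Abara and Farouk, by badge number (lower first): Abara (495) before Farouk (606).
Drummond, Oyelaran, Salazar, Takahashi and Pereira are each not paramedic-certified, so the next rule applies.
Among Drummond, Oyelaran, Salazar, Takahashi and Pereira, by badge number (lower first): Drummond (267) before Oyelaran (361) before Salazar (407) before Takahashi (489) before Pereira (905).
Chaudhari and Fontaine are each paramedic-certified, so the next rule applies.
Among Chaudhari and Fontaine, by badge number (lower first): Chaudhari (483) before Fontaine (875).
Order: Abara, Farouk, Drummond, Oyelaran, Salazar, Takahashi, Pereira, Chaudhari, Fontaine. So position 1.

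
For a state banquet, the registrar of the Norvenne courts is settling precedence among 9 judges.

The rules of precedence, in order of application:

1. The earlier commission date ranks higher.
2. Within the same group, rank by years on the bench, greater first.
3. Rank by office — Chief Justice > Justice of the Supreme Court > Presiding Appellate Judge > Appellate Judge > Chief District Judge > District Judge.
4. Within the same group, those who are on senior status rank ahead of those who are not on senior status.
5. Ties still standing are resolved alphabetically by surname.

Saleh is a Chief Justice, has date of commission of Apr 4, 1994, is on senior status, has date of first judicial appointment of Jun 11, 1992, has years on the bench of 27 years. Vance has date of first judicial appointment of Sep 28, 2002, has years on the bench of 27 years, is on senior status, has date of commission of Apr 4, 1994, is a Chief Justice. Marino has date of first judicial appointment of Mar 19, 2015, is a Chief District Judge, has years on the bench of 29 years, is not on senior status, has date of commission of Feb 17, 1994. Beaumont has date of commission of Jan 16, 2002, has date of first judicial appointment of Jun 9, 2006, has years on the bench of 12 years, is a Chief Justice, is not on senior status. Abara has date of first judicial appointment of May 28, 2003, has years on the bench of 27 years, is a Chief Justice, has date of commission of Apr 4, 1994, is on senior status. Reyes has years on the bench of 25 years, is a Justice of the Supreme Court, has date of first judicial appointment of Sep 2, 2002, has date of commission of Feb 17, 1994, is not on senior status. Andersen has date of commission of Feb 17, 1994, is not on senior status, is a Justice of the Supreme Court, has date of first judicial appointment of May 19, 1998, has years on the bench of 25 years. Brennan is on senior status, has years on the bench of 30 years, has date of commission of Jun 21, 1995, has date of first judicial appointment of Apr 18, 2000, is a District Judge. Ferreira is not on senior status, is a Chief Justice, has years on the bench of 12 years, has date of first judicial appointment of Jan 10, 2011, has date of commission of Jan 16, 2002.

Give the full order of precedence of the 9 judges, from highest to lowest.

By date of commission (earlier first): Marino, Andersen and Reyes (each Feb 17, 1994); then Abara, Saleh and Vance (each Apr 4, 1994); then Brennan (Jun 21, 1995); then Beaumont and Ferreira (both Jan 16, 2002).
Among Marino, Andersen and Reyes, by years on the bench (higher first): Marino (29 years) before Andersen and Reyes (25 years).
Andersen and Reyes are each Justice of the Supreme Court, so the next rule applies.
Andersen and Reyes are each not on senior status, so the next rule applies.
Among Andersen and Reyes, alphabetically by surname: Andersen before Reyes.
Abara, Saleh and Vance all have years on the bench 27 years, so the next rule applies.
Abara, Saleh and Vance are each Chief Justice, so the next rule applies.
Abara, Saleh and Vance are each on senior status, so the next rule applies.
Among Abara, Saleh and Vance, alphabetically by surname: Abara before Saleh before Vance.
Beaumont and Ferreira both have years on the bench 12 years, so the next rule applies.
Beaumont and Ferreira are each Chief Justice, so the next rule applies.
Beaumont and Ferreira are each not on senior status, so the next rule applies.
Among Beaumont and Ferreira, alphabetically by surname: Beaumont before Ferreira.
Full order: Marino, Andersen, Reyes, Abara, Saleh, Vance, Brennan, Beaumont, Ferreira.

Marino, Andersen, Reyes, Abara, Saleh, Vance, Brennan, Beaumont, Ferreira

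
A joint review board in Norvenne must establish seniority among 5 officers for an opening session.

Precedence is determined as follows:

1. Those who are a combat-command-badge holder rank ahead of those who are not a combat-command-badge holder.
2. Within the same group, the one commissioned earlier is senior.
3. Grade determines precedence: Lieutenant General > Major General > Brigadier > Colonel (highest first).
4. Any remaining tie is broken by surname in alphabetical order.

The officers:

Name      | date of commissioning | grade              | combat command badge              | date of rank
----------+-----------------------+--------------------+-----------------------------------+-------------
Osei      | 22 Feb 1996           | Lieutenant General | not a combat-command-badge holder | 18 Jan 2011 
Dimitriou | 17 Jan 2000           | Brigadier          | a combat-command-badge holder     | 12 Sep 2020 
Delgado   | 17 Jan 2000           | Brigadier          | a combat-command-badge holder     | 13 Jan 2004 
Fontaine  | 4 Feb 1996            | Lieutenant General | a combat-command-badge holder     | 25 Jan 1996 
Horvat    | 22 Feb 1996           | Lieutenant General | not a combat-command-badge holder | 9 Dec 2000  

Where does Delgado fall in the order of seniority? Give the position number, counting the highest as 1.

By the first rule: Fontaine, Delgado and Dimitriou (each a combat-command-badge holder); then Horvat and Osei (both not a combat-command-badge holder).
Among Fontaine, Delgado and Dimitriou, by date of commissioning (earlier first): Fontaine (4 Feb 1996) before Delgado and Dimitriou (17 Jan 2000).
Delgado and Dimitriou are each Brigadier, so the next rule applies.
Among Delgado and Dimitriou, alphabetically by surname: Delgado before Dimitriou.
Horvat and Osei both have date of commissioning 22 Feb 1996, so the next rule applies.
Horvat and Osei are each Lieutenant General, so the next rule applies.
Among Horvat and Osei, alphabetically by surname: Horvat before Osei.
Order: Fontaine, Delgado, Dimitriou, Horvat, Osei. So position 2.

2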